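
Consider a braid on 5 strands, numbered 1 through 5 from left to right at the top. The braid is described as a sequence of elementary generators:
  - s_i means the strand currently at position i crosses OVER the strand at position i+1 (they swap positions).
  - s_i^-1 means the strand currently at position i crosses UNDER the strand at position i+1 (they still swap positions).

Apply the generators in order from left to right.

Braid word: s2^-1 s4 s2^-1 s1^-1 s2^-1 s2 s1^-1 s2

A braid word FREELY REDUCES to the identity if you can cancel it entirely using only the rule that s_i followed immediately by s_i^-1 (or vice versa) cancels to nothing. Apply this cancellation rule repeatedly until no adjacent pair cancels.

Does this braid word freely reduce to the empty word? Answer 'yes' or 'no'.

Gen 1 (s2^-1): push. Stack: [s2^-1]
Gen 2 (s4): push. Stack: [s2^-1 s4]
Gen 3 (s2^-1): push. Stack: [s2^-1 s4 s2^-1]
Gen 4 (s1^-1): push. Stack: [s2^-1 s4 s2^-1 s1^-1]
Gen 5 (s2^-1): push. Stack: [s2^-1 s4 s2^-1 s1^-1 s2^-1]
Gen 6 (s2): cancels prior s2^-1. Stack: [s2^-1 s4 s2^-1 s1^-1]
Gen 7 (s1^-1): push. Stack: [s2^-1 s4 s2^-1 s1^-1 s1^-1]
Gen 8 (s2): push. Stack: [s2^-1 s4 s2^-1 s1^-1 s1^-1 s2]
Reduced word: s2^-1 s4 s2^-1 s1^-1 s1^-1 s2

Answer: no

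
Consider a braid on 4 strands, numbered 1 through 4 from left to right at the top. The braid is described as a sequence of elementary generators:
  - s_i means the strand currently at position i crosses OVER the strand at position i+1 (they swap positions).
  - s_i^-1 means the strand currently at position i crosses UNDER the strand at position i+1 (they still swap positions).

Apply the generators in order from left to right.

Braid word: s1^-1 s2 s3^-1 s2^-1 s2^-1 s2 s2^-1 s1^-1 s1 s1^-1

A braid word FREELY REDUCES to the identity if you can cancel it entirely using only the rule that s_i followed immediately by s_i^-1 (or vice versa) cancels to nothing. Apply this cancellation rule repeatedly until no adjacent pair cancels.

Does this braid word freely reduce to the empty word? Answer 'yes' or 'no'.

Answer: no

Derivation:
Gen 1 (s1^-1): push. Stack: [s1^-1]
Gen 2 (s2): push. Stack: [s1^-1 s2]
Gen 3 (s3^-1): push. Stack: [s1^-1 s2 s3^-1]
Gen 4 (s2^-1): push. Stack: [s1^-1 s2 s3^-1 s2^-1]
Gen 5 (s2^-1): push. Stack: [s1^-1 s2 s3^-1 s2^-1 s2^-1]
Gen 6 (s2): cancels prior s2^-1. Stack: [s1^-1 s2 s3^-1 s2^-1]
Gen 7 (s2^-1): push. Stack: [s1^-1 s2 s3^-1 s2^-1 s2^-1]
Gen 8 (s1^-1): push. Stack: [s1^-1 s2 s3^-1 s2^-1 s2^-1 s1^-1]
Gen 9 (s1): cancels prior s1^-1. Stack: [s1^-1 s2 s3^-1 s2^-1 s2^-1]
Gen 10 (s1^-1): push. Stack: [s1^-1 s2 s3^-1 s2^-1 s2^-1 s1^-1]
Reduced word: s1^-1 s2 s3^-1 s2^-1 s2^-1 s1^-1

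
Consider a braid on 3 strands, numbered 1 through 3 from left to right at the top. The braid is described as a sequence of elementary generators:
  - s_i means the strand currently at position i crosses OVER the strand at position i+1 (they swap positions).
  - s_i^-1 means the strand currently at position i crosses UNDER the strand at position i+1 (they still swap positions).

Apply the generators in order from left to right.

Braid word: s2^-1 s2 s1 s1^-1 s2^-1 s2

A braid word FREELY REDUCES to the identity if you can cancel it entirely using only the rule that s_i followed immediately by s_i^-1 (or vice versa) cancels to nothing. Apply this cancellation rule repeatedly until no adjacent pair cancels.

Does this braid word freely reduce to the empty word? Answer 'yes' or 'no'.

Answer: yes

Derivation:
Gen 1 (s2^-1): push. Stack: [s2^-1]
Gen 2 (s2): cancels prior s2^-1. Stack: []
Gen 3 (s1): push. Stack: [s1]
Gen 4 (s1^-1): cancels prior s1. Stack: []
Gen 5 (s2^-1): push. Stack: [s2^-1]
Gen 6 (s2): cancels prior s2^-1. Stack: []
Reduced word: (empty)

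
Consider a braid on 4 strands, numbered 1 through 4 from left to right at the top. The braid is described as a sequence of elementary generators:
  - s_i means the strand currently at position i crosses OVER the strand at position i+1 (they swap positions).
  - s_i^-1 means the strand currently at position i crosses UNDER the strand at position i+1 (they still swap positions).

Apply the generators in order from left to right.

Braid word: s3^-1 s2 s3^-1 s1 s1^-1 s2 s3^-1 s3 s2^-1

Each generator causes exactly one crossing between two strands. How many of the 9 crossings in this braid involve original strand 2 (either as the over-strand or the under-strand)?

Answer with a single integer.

Gen 1: crossing 3x4. Involves strand 2? no. Count so far: 0
Gen 2: crossing 2x4. Involves strand 2? yes. Count so far: 1
Gen 3: crossing 2x3. Involves strand 2? yes. Count so far: 2
Gen 4: crossing 1x4. Involves strand 2? no. Count so far: 2
Gen 5: crossing 4x1. Involves strand 2? no. Count so far: 2
Gen 6: crossing 4x3. Involves strand 2? no. Count so far: 2
Gen 7: crossing 4x2. Involves strand 2? yes. Count so far: 3
Gen 8: crossing 2x4. Involves strand 2? yes. Count so far: 4
Gen 9: crossing 3x4. Involves strand 2? no. Count so far: 4

Answer: 4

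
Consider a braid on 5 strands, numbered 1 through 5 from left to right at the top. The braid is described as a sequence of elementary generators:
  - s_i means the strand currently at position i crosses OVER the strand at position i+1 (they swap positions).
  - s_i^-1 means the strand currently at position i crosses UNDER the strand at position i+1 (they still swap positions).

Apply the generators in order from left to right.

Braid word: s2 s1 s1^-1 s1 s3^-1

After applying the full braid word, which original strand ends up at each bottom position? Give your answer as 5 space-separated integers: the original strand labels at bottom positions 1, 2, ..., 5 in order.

Gen 1 (s2): strand 2 crosses over strand 3. Perm now: [1 3 2 4 5]
Gen 2 (s1): strand 1 crosses over strand 3. Perm now: [3 1 2 4 5]
Gen 3 (s1^-1): strand 3 crosses under strand 1. Perm now: [1 3 2 4 5]
Gen 4 (s1): strand 1 crosses over strand 3. Perm now: [3 1 2 4 5]
Gen 5 (s3^-1): strand 2 crosses under strand 4. Perm now: [3 1 4 2 5]

Answer: 3 1 4 2 5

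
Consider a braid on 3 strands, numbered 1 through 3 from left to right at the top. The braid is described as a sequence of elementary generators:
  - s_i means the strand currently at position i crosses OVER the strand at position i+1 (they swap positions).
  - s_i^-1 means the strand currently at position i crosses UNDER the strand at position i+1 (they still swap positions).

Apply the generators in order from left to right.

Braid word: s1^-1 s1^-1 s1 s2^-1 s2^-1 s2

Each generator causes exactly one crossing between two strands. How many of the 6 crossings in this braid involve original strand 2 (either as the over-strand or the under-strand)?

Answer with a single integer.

Answer: 3

Derivation:
Gen 1: crossing 1x2. Involves strand 2? yes. Count so far: 1
Gen 2: crossing 2x1. Involves strand 2? yes. Count so far: 2
Gen 3: crossing 1x2. Involves strand 2? yes. Count so far: 3
Gen 4: crossing 1x3. Involves strand 2? no. Count so far: 3
Gen 5: crossing 3x1. Involves strand 2? no. Count so far: 3
Gen 6: crossing 1x3. Involves strand 2? no. Count so far: 3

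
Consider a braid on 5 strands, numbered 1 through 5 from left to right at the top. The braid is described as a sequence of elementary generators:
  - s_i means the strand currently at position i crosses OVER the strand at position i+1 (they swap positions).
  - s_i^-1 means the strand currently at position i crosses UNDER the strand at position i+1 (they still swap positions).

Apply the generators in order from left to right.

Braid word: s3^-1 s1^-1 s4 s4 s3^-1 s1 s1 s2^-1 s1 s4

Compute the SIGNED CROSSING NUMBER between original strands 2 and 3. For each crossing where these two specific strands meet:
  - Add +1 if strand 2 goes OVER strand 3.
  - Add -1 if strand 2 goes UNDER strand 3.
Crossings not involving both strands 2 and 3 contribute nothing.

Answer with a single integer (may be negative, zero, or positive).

Gen 1: crossing 3x4. Both 2&3? no. Sum: 0
Gen 2: crossing 1x2. Both 2&3? no. Sum: 0
Gen 3: crossing 3x5. Both 2&3? no. Sum: 0
Gen 4: crossing 5x3. Both 2&3? no. Sum: 0
Gen 5: crossing 4x3. Both 2&3? no. Sum: 0
Gen 6: crossing 2x1. Both 2&3? no. Sum: 0
Gen 7: crossing 1x2. Both 2&3? no. Sum: 0
Gen 8: crossing 1x3. Both 2&3? no. Sum: 0
Gen 9: 2 over 3. Both 2&3? yes. Contrib: +1. Sum: 1
Gen 10: crossing 4x5. Both 2&3? no. Sum: 1

Answer: 1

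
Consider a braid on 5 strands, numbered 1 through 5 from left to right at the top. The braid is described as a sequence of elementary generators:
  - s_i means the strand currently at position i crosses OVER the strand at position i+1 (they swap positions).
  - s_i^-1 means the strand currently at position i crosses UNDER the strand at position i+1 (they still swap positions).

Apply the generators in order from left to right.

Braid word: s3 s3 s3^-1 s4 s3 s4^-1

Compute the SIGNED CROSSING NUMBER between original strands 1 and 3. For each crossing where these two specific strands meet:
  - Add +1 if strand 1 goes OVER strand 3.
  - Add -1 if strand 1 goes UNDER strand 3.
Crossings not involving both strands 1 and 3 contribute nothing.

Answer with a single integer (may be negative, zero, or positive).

Gen 1: crossing 3x4. Both 1&3? no. Sum: 0
Gen 2: crossing 4x3. Both 1&3? no. Sum: 0
Gen 3: crossing 3x4. Both 1&3? no. Sum: 0
Gen 4: crossing 3x5. Both 1&3? no. Sum: 0
Gen 5: crossing 4x5. Both 1&3? no. Sum: 0
Gen 6: crossing 4x3. Both 1&3? no. Sum: 0

Answer: 0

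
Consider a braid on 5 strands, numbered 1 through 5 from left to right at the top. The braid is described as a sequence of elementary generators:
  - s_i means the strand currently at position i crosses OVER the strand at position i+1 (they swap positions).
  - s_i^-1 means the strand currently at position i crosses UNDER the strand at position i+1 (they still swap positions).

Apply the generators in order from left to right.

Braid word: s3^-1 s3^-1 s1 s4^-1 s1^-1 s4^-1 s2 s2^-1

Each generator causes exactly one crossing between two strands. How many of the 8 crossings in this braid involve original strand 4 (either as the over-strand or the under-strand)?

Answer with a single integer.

Answer: 4

Derivation:
Gen 1: crossing 3x4. Involves strand 4? yes. Count so far: 1
Gen 2: crossing 4x3. Involves strand 4? yes. Count so far: 2
Gen 3: crossing 1x2. Involves strand 4? no. Count so far: 2
Gen 4: crossing 4x5. Involves strand 4? yes. Count so far: 3
Gen 5: crossing 2x1. Involves strand 4? no. Count so far: 3
Gen 6: crossing 5x4. Involves strand 4? yes. Count so far: 4
Gen 7: crossing 2x3. Involves strand 4? no. Count so far: 4
Gen 8: crossing 3x2. Involves strand 4? no. Count so far: 4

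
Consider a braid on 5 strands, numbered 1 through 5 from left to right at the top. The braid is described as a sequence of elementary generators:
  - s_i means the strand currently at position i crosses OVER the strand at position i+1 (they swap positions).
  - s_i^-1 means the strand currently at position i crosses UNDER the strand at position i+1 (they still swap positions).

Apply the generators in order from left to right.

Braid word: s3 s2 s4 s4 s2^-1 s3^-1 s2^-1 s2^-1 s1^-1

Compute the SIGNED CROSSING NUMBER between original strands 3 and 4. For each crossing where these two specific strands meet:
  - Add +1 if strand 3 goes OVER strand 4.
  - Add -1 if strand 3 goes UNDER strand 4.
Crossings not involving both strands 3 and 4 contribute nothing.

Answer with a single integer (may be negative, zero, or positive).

Answer: 2

Derivation:
Gen 1: 3 over 4. Both 3&4? yes. Contrib: +1. Sum: 1
Gen 2: crossing 2x4. Both 3&4? no. Sum: 1
Gen 3: crossing 3x5. Both 3&4? no. Sum: 1
Gen 4: crossing 5x3. Both 3&4? no. Sum: 1
Gen 5: crossing 4x2. Both 3&4? no. Sum: 1
Gen 6: 4 under 3. Both 3&4? yes. Contrib: +1. Sum: 2
Gen 7: crossing 2x3. Both 3&4? no. Sum: 2
Gen 8: crossing 3x2. Both 3&4? no. Sum: 2
Gen 9: crossing 1x2. Both 3&4? no. Sum: 2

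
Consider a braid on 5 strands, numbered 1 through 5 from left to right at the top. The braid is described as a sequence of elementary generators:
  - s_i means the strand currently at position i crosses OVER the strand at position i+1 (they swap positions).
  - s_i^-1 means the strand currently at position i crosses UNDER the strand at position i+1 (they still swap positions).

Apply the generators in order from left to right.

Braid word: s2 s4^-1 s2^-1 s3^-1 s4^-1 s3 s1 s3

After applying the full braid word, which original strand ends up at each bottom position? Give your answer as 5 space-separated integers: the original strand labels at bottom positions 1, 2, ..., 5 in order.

Answer: 2 1 5 4 3

Derivation:
Gen 1 (s2): strand 2 crosses over strand 3. Perm now: [1 3 2 4 5]
Gen 2 (s4^-1): strand 4 crosses under strand 5. Perm now: [1 3 2 5 4]
Gen 3 (s2^-1): strand 3 crosses under strand 2. Perm now: [1 2 3 5 4]
Gen 4 (s3^-1): strand 3 crosses under strand 5. Perm now: [1 2 5 3 4]
Gen 5 (s4^-1): strand 3 crosses under strand 4. Perm now: [1 2 5 4 3]
Gen 6 (s3): strand 5 crosses over strand 4. Perm now: [1 2 4 5 3]
Gen 7 (s1): strand 1 crosses over strand 2. Perm now: [2 1 4 5 3]
Gen 8 (s3): strand 4 crosses over strand 5. Perm now: [2 1 5 4 3]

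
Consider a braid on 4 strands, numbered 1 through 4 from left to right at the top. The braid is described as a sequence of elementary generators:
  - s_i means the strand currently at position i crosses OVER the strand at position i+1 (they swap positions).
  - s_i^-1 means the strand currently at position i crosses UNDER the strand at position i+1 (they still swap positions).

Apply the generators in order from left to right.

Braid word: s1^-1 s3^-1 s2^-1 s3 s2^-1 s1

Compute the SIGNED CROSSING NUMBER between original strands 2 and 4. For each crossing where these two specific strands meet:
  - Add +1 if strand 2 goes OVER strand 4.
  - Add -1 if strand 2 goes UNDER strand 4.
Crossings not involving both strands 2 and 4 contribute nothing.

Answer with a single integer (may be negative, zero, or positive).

Answer: 0

Derivation:
Gen 1: crossing 1x2. Both 2&4? no. Sum: 0
Gen 2: crossing 3x4. Both 2&4? no. Sum: 0
Gen 3: crossing 1x4. Both 2&4? no. Sum: 0
Gen 4: crossing 1x3. Both 2&4? no. Sum: 0
Gen 5: crossing 4x3. Both 2&4? no. Sum: 0
Gen 6: crossing 2x3. Both 2&4? no. Sum: 0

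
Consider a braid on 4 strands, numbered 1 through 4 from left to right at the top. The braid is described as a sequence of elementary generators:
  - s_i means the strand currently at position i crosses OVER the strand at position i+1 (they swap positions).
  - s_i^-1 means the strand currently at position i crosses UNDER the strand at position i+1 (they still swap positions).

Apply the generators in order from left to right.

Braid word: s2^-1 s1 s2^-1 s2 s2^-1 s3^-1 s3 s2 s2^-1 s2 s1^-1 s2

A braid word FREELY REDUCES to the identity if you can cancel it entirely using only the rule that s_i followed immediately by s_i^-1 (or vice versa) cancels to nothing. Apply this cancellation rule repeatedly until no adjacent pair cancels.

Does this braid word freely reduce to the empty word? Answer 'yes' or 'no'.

Answer: yes

Derivation:
Gen 1 (s2^-1): push. Stack: [s2^-1]
Gen 2 (s1): push. Stack: [s2^-1 s1]
Gen 3 (s2^-1): push. Stack: [s2^-1 s1 s2^-1]
Gen 4 (s2): cancels prior s2^-1. Stack: [s2^-1 s1]
Gen 5 (s2^-1): push. Stack: [s2^-1 s1 s2^-1]
Gen 6 (s3^-1): push. Stack: [s2^-1 s1 s2^-1 s3^-1]
Gen 7 (s3): cancels prior s3^-1. Stack: [s2^-1 s1 s2^-1]
Gen 8 (s2): cancels prior s2^-1. Stack: [s2^-1 s1]
Gen 9 (s2^-1): push. Stack: [s2^-1 s1 s2^-1]
Gen 10 (s2): cancels prior s2^-1. Stack: [s2^-1 s1]
Gen 11 (s1^-1): cancels prior s1. Stack: [s2^-1]
Gen 12 (s2): cancels prior s2^-1. Stack: []
Reduced word: (empty)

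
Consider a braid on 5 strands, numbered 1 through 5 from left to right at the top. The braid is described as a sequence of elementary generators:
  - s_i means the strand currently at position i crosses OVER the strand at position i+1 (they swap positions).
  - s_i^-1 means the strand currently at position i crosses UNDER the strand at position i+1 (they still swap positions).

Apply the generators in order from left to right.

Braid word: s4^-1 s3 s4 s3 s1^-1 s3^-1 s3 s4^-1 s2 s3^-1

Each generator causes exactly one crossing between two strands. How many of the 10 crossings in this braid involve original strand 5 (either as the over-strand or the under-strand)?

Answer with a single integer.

Answer: 6

Derivation:
Gen 1: crossing 4x5. Involves strand 5? yes. Count so far: 1
Gen 2: crossing 3x5. Involves strand 5? yes. Count so far: 2
Gen 3: crossing 3x4. Involves strand 5? no. Count so far: 2
Gen 4: crossing 5x4. Involves strand 5? yes. Count so far: 3
Gen 5: crossing 1x2. Involves strand 5? no. Count so far: 3
Gen 6: crossing 4x5. Involves strand 5? yes. Count so far: 4
Gen 7: crossing 5x4. Involves strand 5? yes. Count so far: 5
Gen 8: crossing 5x3. Involves strand 5? yes. Count so far: 6
Gen 9: crossing 1x4. Involves strand 5? no. Count so far: 6
Gen 10: crossing 1x3. Involves strand 5? no. Count so far: 6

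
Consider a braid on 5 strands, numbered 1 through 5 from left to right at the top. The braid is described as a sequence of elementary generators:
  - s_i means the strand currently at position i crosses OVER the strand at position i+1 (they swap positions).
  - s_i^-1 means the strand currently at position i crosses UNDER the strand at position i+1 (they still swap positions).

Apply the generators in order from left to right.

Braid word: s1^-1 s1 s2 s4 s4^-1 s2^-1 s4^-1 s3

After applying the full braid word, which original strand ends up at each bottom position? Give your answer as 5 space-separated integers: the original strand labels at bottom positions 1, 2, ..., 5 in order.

Answer: 1 2 5 3 4

Derivation:
Gen 1 (s1^-1): strand 1 crosses under strand 2. Perm now: [2 1 3 4 5]
Gen 2 (s1): strand 2 crosses over strand 1. Perm now: [1 2 3 4 5]
Gen 3 (s2): strand 2 crosses over strand 3. Perm now: [1 3 2 4 5]
Gen 4 (s4): strand 4 crosses over strand 5. Perm now: [1 3 2 5 4]
Gen 5 (s4^-1): strand 5 crosses under strand 4. Perm now: [1 3 2 4 5]
Gen 6 (s2^-1): strand 3 crosses under strand 2. Perm now: [1 2 3 4 5]
Gen 7 (s4^-1): strand 4 crosses under strand 5. Perm now: [1 2 3 5 4]
Gen 8 (s3): strand 3 crosses over strand 5. Perm now: [1 2 5 3 4]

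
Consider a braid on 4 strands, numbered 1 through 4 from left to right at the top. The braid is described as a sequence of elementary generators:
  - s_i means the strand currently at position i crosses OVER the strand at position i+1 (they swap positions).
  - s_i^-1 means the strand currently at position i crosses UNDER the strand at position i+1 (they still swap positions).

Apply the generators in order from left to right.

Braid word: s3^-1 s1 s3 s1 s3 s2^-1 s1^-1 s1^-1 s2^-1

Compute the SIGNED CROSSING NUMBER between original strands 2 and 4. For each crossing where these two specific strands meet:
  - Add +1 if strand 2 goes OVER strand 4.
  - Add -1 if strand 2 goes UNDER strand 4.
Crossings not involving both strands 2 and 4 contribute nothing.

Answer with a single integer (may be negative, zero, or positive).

Answer: 0

Derivation:
Gen 1: crossing 3x4. Both 2&4? no. Sum: 0
Gen 2: crossing 1x2. Both 2&4? no. Sum: 0
Gen 3: crossing 4x3. Both 2&4? no. Sum: 0
Gen 4: crossing 2x1. Both 2&4? no. Sum: 0
Gen 5: crossing 3x4. Both 2&4? no. Sum: 0
Gen 6: 2 under 4. Both 2&4? yes. Contrib: -1. Sum: -1
Gen 7: crossing 1x4. Both 2&4? no. Sum: -1
Gen 8: crossing 4x1. Both 2&4? no. Sum: -1
Gen 9: 4 under 2. Both 2&4? yes. Contrib: +1. Sum: 0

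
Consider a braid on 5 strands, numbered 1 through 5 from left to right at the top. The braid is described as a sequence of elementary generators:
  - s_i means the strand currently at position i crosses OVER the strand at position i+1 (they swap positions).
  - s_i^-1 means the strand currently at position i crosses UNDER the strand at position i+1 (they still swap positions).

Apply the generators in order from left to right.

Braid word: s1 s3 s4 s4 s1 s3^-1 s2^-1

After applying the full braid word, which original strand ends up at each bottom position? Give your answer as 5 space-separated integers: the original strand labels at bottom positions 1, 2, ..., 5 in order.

Gen 1 (s1): strand 1 crosses over strand 2. Perm now: [2 1 3 4 5]
Gen 2 (s3): strand 3 crosses over strand 4. Perm now: [2 1 4 3 5]
Gen 3 (s4): strand 3 crosses over strand 5. Perm now: [2 1 4 5 3]
Gen 4 (s4): strand 5 crosses over strand 3. Perm now: [2 1 4 3 5]
Gen 5 (s1): strand 2 crosses over strand 1. Perm now: [1 2 4 3 5]
Gen 6 (s3^-1): strand 4 crosses under strand 3. Perm now: [1 2 3 4 5]
Gen 7 (s2^-1): strand 2 crosses under strand 3. Perm now: [1 3 2 4 5]

Answer: 1 3 2 4 5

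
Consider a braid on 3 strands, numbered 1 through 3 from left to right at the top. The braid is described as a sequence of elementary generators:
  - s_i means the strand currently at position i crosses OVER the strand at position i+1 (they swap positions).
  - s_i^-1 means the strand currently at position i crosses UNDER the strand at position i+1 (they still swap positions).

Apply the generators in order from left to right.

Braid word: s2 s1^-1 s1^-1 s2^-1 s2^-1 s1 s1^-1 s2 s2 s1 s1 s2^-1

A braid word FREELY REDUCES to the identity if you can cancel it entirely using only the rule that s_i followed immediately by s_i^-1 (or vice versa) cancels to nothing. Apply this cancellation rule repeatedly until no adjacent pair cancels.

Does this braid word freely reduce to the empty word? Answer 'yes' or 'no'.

Answer: yes

Derivation:
Gen 1 (s2): push. Stack: [s2]
Gen 2 (s1^-1): push. Stack: [s2 s1^-1]
Gen 3 (s1^-1): push. Stack: [s2 s1^-1 s1^-1]
Gen 4 (s2^-1): push. Stack: [s2 s1^-1 s1^-1 s2^-1]
Gen 5 (s2^-1): push. Stack: [s2 s1^-1 s1^-1 s2^-1 s2^-1]
Gen 6 (s1): push. Stack: [s2 s1^-1 s1^-1 s2^-1 s2^-1 s1]
Gen 7 (s1^-1): cancels prior s1. Stack: [s2 s1^-1 s1^-1 s2^-1 s2^-1]
Gen 8 (s2): cancels prior s2^-1. Stack: [s2 s1^-1 s1^-1 s2^-1]
Gen 9 (s2): cancels prior s2^-1. Stack: [s2 s1^-1 s1^-1]
Gen 10 (s1): cancels prior s1^-1. Stack: [s2 s1^-1]
Gen 11 (s1): cancels prior s1^-1. Stack: [s2]
Gen 12 (s2^-1): cancels prior s2. Stack: []
Reduced word: (empty)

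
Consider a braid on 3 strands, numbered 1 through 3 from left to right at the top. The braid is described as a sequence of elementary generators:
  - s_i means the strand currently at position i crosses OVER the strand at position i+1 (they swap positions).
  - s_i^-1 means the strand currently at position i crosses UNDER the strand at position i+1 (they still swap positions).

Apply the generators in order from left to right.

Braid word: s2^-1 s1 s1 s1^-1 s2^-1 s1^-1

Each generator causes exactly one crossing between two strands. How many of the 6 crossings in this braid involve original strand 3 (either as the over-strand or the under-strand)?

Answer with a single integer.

Gen 1: crossing 2x3. Involves strand 3? yes. Count so far: 1
Gen 2: crossing 1x3. Involves strand 3? yes. Count so far: 2
Gen 3: crossing 3x1. Involves strand 3? yes. Count so far: 3
Gen 4: crossing 1x3. Involves strand 3? yes. Count so far: 4
Gen 5: crossing 1x2. Involves strand 3? no. Count so far: 4
Gen 6: crossing 3x2. Involves strand 3? yes. Count so far: 5

Answer: 5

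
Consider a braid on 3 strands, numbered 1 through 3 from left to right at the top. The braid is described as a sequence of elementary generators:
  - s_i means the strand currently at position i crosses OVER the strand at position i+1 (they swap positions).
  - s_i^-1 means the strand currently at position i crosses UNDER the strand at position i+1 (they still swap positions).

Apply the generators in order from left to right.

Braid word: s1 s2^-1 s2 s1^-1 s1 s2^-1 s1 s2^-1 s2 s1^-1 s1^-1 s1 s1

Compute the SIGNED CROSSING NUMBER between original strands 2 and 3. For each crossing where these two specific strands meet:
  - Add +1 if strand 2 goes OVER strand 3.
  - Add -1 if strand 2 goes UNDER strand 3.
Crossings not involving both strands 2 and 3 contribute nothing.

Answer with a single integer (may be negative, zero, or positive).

Gen 1: crossing 1x2. Both 2&3? no. Sum: 0
Gen 2: crossing 1x3. Both 2&3? no. Sum: 0
Gen 3: crossing 3x1. Both 2&3? no. Sum: 0
Gen 4: crossing 2x1. Both 2&3? no. Sum: 0
Gen 5: crossing 1x2. Both 2&3? no. Sum: 0
Gen 6: crossing 1x3. Both 2&3? no. Sum: 0
Gen 7: 2 over 3. Both 2&3? yes. Contrib: +1. Sum: 1
Gen 8: crossing 2x1. Both 2&3? no. Sum: 1
Gen 9: crossing 1x2. Both 2&3? no. Sum: 1
Gen 10: 3 under 2. Both 2&3? yes. Contrib: +1. Sum: 2
Gen 11: 2 under 3. Both 2&3? yes. Contrib: -1. Sum: 1
Gen 12: 3 over 2. Both 2&3? yes. Contrib: -1. Sum: 0
Gen 13: 2 over 3. Both 2&3? yes. Contrib: +1. Sum: 1

Answer: 1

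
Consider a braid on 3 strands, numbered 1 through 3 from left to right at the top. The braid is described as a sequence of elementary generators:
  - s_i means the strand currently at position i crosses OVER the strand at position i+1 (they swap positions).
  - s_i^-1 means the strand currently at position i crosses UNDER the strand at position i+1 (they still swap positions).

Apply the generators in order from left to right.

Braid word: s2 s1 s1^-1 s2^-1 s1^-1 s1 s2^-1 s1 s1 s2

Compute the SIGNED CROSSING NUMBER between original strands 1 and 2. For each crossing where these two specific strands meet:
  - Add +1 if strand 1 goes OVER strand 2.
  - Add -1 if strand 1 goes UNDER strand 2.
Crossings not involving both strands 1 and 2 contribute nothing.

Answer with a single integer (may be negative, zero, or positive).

Gen 1: crossing 2x3. Both 1&2? no. Sum: 0
Gen 2: crossing 1x3. Both 1&2? no. Sum: 0
Gen 3: crossing 3x1. Both 1&2? no. Sum: 0
Gen 4: crossing 3x2. Both 1&2? no. Sum: 0
Gen 5: 1 under 2. Both 1&2? yes. Contrib: -1. Sum: -1
Gen 6: 2 over 1. Both 1&2? yes. Contrib: -1. Sum: -2
Gen 7: crossing 2x3. Both 1&2? no. Sum: -2
Gen 8: crossing 1x3. Both 1&2? no. Sum: -2
Gen 9: crossing 3x1. Both 1&2? no. Sum: -2
Gen 10: crossing 3x2. Both 1&2? no. Sum: -2

Answer: -2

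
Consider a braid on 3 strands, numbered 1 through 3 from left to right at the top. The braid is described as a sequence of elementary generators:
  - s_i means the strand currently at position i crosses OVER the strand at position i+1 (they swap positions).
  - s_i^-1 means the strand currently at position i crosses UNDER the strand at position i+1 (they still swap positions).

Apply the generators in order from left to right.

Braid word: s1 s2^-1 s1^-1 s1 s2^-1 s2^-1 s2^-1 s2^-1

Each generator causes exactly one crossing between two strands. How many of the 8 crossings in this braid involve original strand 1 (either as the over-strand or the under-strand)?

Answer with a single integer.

Answer: 6

Derivation:
Gen 1: crossing 1x2. Involves strand 1? yes. Count so far: 1
Gen 2: crossing 1x3. Involves strand 1? yes. Count so far: 2
Gen 3: crossing 2x3. Involves strand 1? no. Count so far: 2
Gen 4: crossing 3x2. Involves strand 1? no. Count so far: 2
Gen 5: crossing 3x1. Involves strand 1? yes. Count so far: 3
Gen 6: crossing 1x3. Involves strand 1? yes. Count so far: 4
Gen 7: crossing 3x1. Involves strand 1? yes. Count so far: 5
Gen 8: crossing 1x3. Involves strand 1? yes. Count so far: 6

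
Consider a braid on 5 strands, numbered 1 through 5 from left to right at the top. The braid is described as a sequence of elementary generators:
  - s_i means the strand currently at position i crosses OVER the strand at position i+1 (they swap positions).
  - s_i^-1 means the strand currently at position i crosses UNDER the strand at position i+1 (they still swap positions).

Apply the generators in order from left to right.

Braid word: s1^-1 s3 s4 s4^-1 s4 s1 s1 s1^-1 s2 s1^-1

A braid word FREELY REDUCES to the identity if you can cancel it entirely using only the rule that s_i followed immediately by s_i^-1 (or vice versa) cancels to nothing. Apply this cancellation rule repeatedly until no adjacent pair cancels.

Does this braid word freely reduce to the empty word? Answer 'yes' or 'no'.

Answer: no

Derivation:
Gen 1 (s1^-1): push. Stack: [s1^-1]
Gen 2 (s3): push. Stack: [s1^-1 s3]
Gen 3 (s4): push. Stack: [s1^-1 s3 s4]
Gen 4 (s4^-1): cancels prior s4. Stack: [s1^-1 s3]
Gen 5 (s4): push. Stack: [s1^-1 s3 s4]
Gen 6 (s1): push. Stack: [s1^-1 s3 s4 s1]
Gen 7 (s1): push. Stack: [s1^-1 s3 s4 s1 s1]
Gen 8 (s1^-1): cancels prior s1. Stack: [s1^-1 s3 s4 s1]
Gen 9 (s2): push. Stack: [s1^-1 s3 s4 s1 s2]
Gen 10 (s1^-1): push. Stack: [s1^-1 s3 s4 s1 s2 s1^-1]
Reduced word: s1^-1 s3 s4 s1 s2 s1^-1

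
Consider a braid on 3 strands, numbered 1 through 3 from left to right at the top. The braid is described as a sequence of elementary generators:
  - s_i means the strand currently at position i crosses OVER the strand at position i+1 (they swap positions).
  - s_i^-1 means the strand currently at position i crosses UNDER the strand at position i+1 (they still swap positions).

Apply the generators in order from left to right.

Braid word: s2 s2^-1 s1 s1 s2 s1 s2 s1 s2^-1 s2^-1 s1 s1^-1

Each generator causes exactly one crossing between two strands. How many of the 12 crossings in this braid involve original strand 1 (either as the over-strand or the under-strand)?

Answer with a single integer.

Gen 1: crossing 2x3. Involves strand 1? no. Count so far: 0
Gen 2: crossing 3x2. Involves strand 1? no. Count so far: 0
Gen 3: crossing 1x2. Involves strand 1? yes. Count so far: 1
Gen 4: crossing 2x1. Involves strand 1? yes. Count so far: 2
Gen 5: crossing 2x3. Involves strand 1? no. Count so far: 2
Gen 6: crossing 1x3. Involves strand 1? yes. Count so far: 3
Gen 7: crossing 1x2. Involves strand 1? yes. Count so far: 4
Gen 8: crossing 3x2. Involves strand 1? no. Count so far: 4
Gen 9: crossing 3x1. Involves strand 1? yes. Count so far: 5
Gen 10: crossing 1x3. Involves strand 1? yes. Count so far: 6
Gen 11: crossing 2x3. Involves strand 1? no. Count so far: 6
Gen 12: crossing 3x2. Involves strand 1? no. Count so far: 6

Answer: 6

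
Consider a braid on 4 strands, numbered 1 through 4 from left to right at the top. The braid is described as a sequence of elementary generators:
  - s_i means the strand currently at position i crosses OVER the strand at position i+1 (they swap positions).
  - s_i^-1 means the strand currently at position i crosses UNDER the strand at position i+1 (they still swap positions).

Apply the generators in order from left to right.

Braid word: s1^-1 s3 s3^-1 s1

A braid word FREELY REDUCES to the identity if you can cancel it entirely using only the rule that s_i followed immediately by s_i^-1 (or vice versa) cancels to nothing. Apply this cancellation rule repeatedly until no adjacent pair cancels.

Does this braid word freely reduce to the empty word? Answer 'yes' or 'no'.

Gen 1 (s1^-1): push. Stack: [s1^-1]
Gen 2 (s3): push. Stack: [s1^-1 s3]
Gen 3 (s3^-1): cancels prior s3. Stack: [s1^-1]
Gen 4 (s1): cancels prior s1^-1. Stack: []
Reduced word: (empty)

Answer: yes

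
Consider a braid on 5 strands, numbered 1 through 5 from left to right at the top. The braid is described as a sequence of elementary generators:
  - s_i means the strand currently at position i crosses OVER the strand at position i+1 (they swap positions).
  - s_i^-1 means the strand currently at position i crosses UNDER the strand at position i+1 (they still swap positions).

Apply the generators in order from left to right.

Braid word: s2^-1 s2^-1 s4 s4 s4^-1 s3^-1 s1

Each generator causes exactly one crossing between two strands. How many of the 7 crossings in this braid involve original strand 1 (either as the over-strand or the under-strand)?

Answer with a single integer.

Answer: 1

Derivation:
Gen 1: crossing 2x3. Involves strand 1? no. Count so far: 0
Gen 2: crossing 3x2. Involves strand 1? no. Count so far: 0
Gen 3: crossing 4x5. Involves strand 1? no. Count so far: 0
Gen 4: crossing 5x4. Involves strand 1? no. Count so far: 0
Gen 5: crossing 4x5. Involves strand 1? no. Count so far: 0
Gen 6: crossing 3x5. Involves strand 1? no. Count so far: 0
Gen 7: crossing 1x2. Involves strand 1? yes. Count so far: 1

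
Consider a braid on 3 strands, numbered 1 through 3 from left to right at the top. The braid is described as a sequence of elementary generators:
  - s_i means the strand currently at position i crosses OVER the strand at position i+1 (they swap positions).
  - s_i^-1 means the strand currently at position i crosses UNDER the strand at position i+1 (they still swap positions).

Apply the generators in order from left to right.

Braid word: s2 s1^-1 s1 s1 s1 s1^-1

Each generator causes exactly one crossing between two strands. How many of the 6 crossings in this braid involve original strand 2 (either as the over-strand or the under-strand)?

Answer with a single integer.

Answer: 1

Derivation:
Gen 1: crossing 2x3. Involves strand 2? yes. Count so far: 1
Gen 2: crossing 1x3. Involves strand 2? no. Count so far: 1
Gen 3: crossing 3x1. Involves strand 2? no. Count so far: 1
Gen 4: crossing 1x3. Involves strand 2? no. Count so far: 1
Gen 5: crossing 3x1. Involves strand 2? no. Count so far: 1
Gen 6: crossing 1x3. Involves strand 2? no. Count so far: 1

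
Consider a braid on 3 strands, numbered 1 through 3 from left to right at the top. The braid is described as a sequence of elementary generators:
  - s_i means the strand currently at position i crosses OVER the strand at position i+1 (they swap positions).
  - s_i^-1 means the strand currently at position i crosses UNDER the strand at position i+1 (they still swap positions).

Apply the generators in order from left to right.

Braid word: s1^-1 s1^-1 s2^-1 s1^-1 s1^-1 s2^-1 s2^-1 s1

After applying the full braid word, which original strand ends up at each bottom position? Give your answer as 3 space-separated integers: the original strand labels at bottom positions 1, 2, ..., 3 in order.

Answer: 3 1 2

Derivation:
Gen 1 (s1^-1): strand 1 crosses under strand 2. Perm now: [2 1 3]
Gen 2 (s1^-1): strand 2 crosses under strand 1. Perm now: [1 2 3]
Gen 3 (s2^-1): strand 2 crosses under strand 3. Perm now: [1 3 2]
Gen 4 (s1^-1): strand 1 crosses under strand 3. Perm now: [3 1 2]
Gen 5 (s1^-1): strand 3 crosses under strand 1. Perm now: [1 3 2]
Gen 6 (s2^-1): strand 3 crosses under strand 2. Perm now: [1 2 3]
Gen 7 (s2^-1): strand 2 crosses under strand 3. Perm now: [1 3 2]
Gen 8 (s1): strand 1 crosses over strand 3. Perm now: [3 1 2]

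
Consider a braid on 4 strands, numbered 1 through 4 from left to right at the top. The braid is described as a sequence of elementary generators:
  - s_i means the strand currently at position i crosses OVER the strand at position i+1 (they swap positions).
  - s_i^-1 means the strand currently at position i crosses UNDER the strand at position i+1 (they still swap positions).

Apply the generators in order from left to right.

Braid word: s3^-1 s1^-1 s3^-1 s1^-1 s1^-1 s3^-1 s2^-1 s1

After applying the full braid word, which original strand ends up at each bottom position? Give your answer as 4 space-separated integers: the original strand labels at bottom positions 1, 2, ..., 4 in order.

Gen 1 (s3^-1): strand 3 crosses under strand 4. Perm now: [1 2 4 3]
Gen 2 (s1^-1): strand 1 crosses under strand 2. Perm now: [2 1 4 3]
Gen 3 (s3^-1): strand 4 crosses under strand 3. Perm now: [2 1 3 4]
Gen 4 (s1^-1): strand 2 crosses under strand 1. Perm now: [1 2 3 4]
Gen 5 (s1^-1): strand 1 crosses under strand 2. Perm now: [2 1 3 4]
Gen 6 (s3^-1): strand 3 crosses under strand 4. Perm now: [2 1 4 3]
Gen 7 (s2^-1): strand 1 crosses under strand 4. Perm now: [2 4 1 3]
Gen 8 (s1): strand 2 crosses over strand 4. Perm now: [4 2 1 3]

Answer: 4 2 1 3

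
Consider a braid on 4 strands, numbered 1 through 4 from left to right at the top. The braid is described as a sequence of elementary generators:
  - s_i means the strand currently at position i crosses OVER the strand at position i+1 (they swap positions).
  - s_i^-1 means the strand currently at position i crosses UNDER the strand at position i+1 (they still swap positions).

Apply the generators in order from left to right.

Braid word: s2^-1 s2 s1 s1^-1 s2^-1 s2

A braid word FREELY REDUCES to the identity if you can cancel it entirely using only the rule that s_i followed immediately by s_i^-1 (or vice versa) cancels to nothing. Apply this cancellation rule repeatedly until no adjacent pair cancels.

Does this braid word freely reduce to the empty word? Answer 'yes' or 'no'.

Answer: yes

Derivation:
Gen 1 (s2^-1): push. Stack: [s2^-1]
Gen 2 (s2): cancels prior s2^-1. Stack: []
Gen 3 (s1): push. Stack: [s1]
Gen 4 (s1^-1): cancels prior s1. Stack: []
Gen 5 (s2^-1): push. Stack: [s2^-1]
Gen 6 (s2): cancels prior s2^-1. Stack: []
Reduced word: (empty)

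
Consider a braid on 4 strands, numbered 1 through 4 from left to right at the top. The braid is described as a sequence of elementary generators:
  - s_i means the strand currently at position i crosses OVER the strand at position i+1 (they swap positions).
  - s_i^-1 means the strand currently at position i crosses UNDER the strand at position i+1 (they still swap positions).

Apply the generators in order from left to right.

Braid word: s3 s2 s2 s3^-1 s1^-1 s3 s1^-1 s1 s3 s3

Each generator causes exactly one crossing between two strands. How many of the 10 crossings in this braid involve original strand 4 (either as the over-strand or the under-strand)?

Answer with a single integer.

Answer: 7

Derivation:
Gen 1: crossing 3x4. Involves strand 4? yes. Count so far: 1
Gen 2: crossing 2x4. Involves strand 4? yes. Count so far: 2
Gen 3: crossing 4x2. Involves strand 4? yes. Count so far: 3
Gen 4: crossing 4x3. Involves strand 4? yes. Count so far: 4
Gen 5: crossing 1x2. Involves strand 4? no. Count so far: 4
Gen 6: crossing 3x4. Involves strand 4? yes. Count so far: 5
Gen 7: crossing 2x1. Involves strand 4? no. Count so far: 5
Gen 8: crossing 1x2. Involves strand 4? no. Count so far: 5
Gen 9: crossing 4x3. Involves strand 4? yes. Count so far: 6
Gen 10: crossing 3x4. Involves strand 4? yes. Count so far: 7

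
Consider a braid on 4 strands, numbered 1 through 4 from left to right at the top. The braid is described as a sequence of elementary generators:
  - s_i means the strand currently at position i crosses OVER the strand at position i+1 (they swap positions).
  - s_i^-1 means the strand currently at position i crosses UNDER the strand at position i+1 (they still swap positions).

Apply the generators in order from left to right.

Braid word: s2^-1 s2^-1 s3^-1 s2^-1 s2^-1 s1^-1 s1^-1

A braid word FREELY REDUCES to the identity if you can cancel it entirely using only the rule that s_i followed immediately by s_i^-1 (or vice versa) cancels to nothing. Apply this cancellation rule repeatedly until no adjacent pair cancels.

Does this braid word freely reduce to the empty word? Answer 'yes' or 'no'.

Gen 1 (s2^-1): push. Stack: [s2^-1]
Gen 2 (s2^-1): push. Stack: [s2^-1 s2^-1]
Gen 3 (s3^-1): push. Stack: [s2^-1 s2^-1 s3^-1]
Gen 4 (s2^-1): push. Stack: [s2^-1 s2^-1 s3^-1 s2^-1]
Gen 5 (s2^-1): push. Stack: [s2^-1 s2^-1 s3^-1 s2^-1 s2^-1]
Gen 6 (s1^-1): push. Stack: [s2^-1 s2^-1 s3^-1 s2^-1 s2^-1 s1^-1]
Gen 7 (s1^-1): push. Stack: [s2^-1 s2^-1 s3^-1 s2^-1 s2^-1 s1^-1 s1^-1]
Reduced word: s2^-1 s2^-1 s3^-1 s2^-1 s2^-1 s1^-1 s1^-1

Answer: no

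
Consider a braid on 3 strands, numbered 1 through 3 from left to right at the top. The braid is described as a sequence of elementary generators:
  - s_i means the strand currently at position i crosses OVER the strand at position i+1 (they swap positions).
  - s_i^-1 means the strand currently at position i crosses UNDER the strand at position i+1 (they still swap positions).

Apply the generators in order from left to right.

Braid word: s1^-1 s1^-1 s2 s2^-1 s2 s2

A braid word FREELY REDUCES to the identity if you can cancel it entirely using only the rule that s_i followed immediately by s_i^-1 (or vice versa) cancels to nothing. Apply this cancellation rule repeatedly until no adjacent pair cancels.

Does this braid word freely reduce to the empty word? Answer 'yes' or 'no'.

Gen 1 (s1^-1): push. Stack: [s1^-1]
Gen 2 (s1^-1): push. Stack: [s1^-1 s1^-1]
Gen 3 (s2): push. Stack: [s1^-1 s1^-1 s2]
Gen 4 (s2^-1): cancels prior s2. Stack: [s1^-1 s1^-1]
Gen 5 (s2): push. Stack: [s1^-1 s1^-1 s2]
Gen 6 (s2): push. Stack: [s1^-1 s1^-1 s2 s2]
Reduced word: s1^-1 s1^-1 s2 s2

Answer: no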